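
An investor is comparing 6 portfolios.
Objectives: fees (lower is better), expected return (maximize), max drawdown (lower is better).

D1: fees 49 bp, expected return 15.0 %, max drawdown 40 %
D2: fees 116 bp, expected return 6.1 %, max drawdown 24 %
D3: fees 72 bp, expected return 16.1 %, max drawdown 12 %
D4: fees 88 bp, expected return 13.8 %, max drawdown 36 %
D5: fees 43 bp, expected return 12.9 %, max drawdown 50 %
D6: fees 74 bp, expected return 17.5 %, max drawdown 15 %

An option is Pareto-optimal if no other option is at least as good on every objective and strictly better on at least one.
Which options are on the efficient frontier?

D1, D3, D5, D6

D1: not dominated.
D2: dominated by D3 (fees 72≤116, expected return 16.1≥6.1, max drawdown 12≤24).
D3: not dominated (best max drawdown).
D4: dominated by D3 (fees 72≤88, expected return 16.1≥13.8, max drawdown 12≤36).
D5: not dominated (best fees).
D6: not dominated (best expected return).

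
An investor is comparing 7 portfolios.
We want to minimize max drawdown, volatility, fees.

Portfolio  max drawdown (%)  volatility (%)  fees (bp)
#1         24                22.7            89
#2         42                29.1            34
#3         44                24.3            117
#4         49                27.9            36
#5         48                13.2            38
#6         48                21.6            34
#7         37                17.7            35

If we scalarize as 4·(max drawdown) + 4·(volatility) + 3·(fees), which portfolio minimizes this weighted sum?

#7

#1: 4·24 + 4·22.7 + 3·89 = 453.8
#2: 4·42 + 4·29.1 + 3·34 = 386.4
#3: 4·44 + 4·24.3 + 3·117 = 624.2
#4: 4·49 + 4·27.9 + 3·36 = 415.6
#5: 4·48 + 4·13.2 + 3·38 = 358.8
#6: 4·48 + 4·21.6 + 3·34 = 380.4
#7: 4·37 + 4·17.7 + 3·35 = 323.8
Lowest: #7 at 323.8.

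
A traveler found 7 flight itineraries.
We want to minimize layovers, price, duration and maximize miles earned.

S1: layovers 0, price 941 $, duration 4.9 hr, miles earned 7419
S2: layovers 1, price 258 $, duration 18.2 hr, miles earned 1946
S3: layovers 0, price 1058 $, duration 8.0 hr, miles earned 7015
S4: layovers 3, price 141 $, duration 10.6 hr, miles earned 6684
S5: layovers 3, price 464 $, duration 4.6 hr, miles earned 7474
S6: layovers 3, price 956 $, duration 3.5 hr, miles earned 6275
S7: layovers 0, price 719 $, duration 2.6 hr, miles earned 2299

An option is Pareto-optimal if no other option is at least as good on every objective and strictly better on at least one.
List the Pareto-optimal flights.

S1, S2, S4, S5, S6, S7

S1: not dominated.
S2: not dominated.
S3: dominated by S1 (layovers 0≤0, price 941≤1058, duration 4.9≤8.0, miles earned 7419≥7015).
S4: not dominated (best price).
S5: not dominated (best miles earned).
S6: not dominated.
S7: not dominated (best duration).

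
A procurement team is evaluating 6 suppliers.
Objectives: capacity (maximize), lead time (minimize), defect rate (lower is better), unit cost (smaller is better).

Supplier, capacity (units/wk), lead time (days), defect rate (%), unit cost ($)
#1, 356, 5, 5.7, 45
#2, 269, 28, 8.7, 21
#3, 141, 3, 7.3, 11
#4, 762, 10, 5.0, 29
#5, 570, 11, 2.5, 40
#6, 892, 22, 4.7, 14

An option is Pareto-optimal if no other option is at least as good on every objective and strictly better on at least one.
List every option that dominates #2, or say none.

#6

#6: capacity 892≥269, lead time 22≤28, defect rate 4.7≤8.7, unit cost 14≤21 — dominates #2.
Others (#1, #3, #4, #5) are each worse than #2 on at least one objective.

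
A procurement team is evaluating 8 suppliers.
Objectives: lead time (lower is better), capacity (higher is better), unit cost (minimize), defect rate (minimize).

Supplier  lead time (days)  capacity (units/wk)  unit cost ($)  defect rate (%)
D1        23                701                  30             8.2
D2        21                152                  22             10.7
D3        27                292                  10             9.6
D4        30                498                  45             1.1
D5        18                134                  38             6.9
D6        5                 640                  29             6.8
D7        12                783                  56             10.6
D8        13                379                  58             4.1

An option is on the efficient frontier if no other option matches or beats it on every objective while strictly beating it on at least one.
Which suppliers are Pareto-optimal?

D1, D2, D3, D4, D6, D7, D8

D1: not dominated.
D2: not dominated.
D3: not dominated (best unit cost).
D4: not dominated (best defect rate).
D5: dominated by D6 (lead time 5≤18, capacity 640≥134, unit cost 29≤38, defect rate 6.8≤6.9).
D6: not dominated (best lead time).
D7: not dominated (best capacity).
D8: not dominated.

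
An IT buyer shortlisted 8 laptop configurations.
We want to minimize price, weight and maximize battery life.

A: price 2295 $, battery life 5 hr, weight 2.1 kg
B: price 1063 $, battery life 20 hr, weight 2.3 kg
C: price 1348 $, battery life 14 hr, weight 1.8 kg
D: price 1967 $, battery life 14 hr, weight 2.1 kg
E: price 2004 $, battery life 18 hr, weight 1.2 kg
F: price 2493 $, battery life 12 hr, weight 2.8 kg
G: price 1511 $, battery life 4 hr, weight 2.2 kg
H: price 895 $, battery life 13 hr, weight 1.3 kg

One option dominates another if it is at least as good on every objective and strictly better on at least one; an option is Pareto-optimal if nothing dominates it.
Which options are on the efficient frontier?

B, C, E, H

A: dominated by C (price 1348≤2295, battery life 14≥5, weight 1.8≤2.1).
B: not dominated (best battery life).
C: not dominated.
D: dominated by C (price 1348≤1967, battery life 14≥14, weight 1.8≤2.1).
E: not dominated (best weight).
F: dominated by B (price 1063≤2493, battery life 20≥12, weight 2.3≤2.8).
G: dominated by C (price 1348≤1511, battery life 14≥4, weight 1.8≤2.2).
H: not dominated (best price).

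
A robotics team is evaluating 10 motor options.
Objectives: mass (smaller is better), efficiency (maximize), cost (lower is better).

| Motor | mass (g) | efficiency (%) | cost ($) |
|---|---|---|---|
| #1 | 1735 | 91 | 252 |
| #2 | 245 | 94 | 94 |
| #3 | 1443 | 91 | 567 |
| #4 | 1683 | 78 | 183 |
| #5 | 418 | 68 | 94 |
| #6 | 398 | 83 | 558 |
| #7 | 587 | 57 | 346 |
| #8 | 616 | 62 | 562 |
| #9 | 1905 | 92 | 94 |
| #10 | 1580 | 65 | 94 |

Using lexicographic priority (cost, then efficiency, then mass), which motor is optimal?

#2

First minimize cost: best is 94, kept {#2, #5, #9, #10}.
Then maximize efficiency: best is 94, kept {#2}.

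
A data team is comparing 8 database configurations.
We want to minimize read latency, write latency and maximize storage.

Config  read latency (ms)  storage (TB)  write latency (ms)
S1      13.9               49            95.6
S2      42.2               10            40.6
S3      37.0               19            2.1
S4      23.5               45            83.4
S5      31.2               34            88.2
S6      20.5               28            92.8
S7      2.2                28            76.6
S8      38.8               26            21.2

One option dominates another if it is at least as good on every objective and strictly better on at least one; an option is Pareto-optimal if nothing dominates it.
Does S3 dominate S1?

No

S3 vs S1: S3 is worse on read latency (37.0 vs 13.9), so it does not dominate S1.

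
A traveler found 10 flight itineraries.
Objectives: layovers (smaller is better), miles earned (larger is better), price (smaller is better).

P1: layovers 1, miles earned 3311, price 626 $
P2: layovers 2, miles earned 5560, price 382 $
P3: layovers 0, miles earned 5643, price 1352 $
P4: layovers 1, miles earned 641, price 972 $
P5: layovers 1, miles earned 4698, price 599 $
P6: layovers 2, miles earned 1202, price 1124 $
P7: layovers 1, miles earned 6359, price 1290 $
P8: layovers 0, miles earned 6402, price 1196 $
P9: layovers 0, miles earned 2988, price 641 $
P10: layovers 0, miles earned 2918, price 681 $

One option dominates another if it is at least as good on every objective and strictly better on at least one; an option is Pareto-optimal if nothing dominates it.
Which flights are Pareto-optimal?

P1: dominated by P5 (layovers 1≤1, miles earned 4698≥3311, price 599≤626).
P2: not dominated (best price).
P3: dominated by P8 (layovers 0≤0, miles earned 6402≥5643, price 1196≤1352).
P4: dominated by P1 (layovers 1≤1, miles earned 3311≥641, price 626≤972).
P5: not dominated.
P6: dominated by P1 (layovers 1≤2, miles earned 3311≥1202, price 626≤1124).
P7: dominated by P8 (layovers 0≤1, miles earned 6402≥6359, price 1196≤1290).
P8: not dominated (best miles earned).
P9: not dominated.
P10: dominated by P9 (layovers 0≤0, miles earned 2988≥2918, price 641≤681).

P2, P5, P8, P9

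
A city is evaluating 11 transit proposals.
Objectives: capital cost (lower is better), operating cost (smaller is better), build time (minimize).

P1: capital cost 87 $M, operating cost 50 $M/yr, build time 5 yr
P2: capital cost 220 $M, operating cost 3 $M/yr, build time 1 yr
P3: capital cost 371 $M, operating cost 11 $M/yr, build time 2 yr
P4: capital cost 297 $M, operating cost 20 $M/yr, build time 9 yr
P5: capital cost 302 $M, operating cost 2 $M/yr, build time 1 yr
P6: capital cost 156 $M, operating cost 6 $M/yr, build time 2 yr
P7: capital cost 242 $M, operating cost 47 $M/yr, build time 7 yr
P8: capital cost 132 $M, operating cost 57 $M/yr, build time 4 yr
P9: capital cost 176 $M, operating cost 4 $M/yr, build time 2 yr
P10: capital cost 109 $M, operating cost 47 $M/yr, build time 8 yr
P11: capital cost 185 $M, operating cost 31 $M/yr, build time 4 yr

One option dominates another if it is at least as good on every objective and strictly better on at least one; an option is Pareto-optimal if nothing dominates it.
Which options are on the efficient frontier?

P1: not dominated (best capital cost).
P2: not dominated.
P3: dominated by P2 (capital cost 220≤371, operating cost 3≤11, build time 1≤2).
P4: dominated by P2 (capital cost 220≤297, operating cost 3≤20, build time 1≤9).
P5: not dominated (best operating cost).
P6: not dominated.
P7: dominated by P2 (capital cost 220≤242, operating cost 3≤47, build time 1≤7).
P8: not dominated.
P9: not dominated.
P10: not dominated.
P11: dominated by P6 (capital cost 156≤185, operating cost 6≤31, build time 2≤4).

P1, P2, P5, P6, P8, P9, P10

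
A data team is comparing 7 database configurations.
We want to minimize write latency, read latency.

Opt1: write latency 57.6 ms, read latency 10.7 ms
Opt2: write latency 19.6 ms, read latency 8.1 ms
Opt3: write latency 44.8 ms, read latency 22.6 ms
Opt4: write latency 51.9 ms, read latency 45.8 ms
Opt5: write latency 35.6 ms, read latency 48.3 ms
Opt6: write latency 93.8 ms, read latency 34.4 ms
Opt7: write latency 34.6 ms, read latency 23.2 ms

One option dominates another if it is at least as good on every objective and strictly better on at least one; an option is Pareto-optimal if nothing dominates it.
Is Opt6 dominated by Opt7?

Yes

Opt7 vs Opt6: write latency 34.6≤93.8, read latency 23.2≤34.4 — Opt7 is at least as good on every objective with at least one strict improvement.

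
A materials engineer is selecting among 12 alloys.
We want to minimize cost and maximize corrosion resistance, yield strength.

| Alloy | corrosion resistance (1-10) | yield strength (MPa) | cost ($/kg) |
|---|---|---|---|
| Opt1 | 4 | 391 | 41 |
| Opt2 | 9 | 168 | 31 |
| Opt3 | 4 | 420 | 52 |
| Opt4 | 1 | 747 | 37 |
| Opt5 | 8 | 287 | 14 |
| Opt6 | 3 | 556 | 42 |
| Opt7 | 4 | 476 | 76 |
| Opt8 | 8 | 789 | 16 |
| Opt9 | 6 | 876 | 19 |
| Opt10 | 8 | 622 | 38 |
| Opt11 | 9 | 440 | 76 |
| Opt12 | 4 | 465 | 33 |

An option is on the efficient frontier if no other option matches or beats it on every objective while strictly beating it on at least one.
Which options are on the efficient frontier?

Opt2, Opt5, Opt8, Opt9, Opt11

Opt1: dominated by Opt8 (corrosion resistance 8≥4, yield strength 789≥391, cost 16≤41).
Opt2: not dominated.
Opt3: dominated by Opt8 (corrosion resistance 8≥4, yield strength 789≥420, cost 16≤52).
Opt4: dominated by Opt8 (corrosion resistance 8≥1, yield strength 789≥747, cost 16≤37).
Opt5: not dominated (best cost).
Opt6: dominated by Opt8 (corrosion resistance 8≥3, yield strength 789≥556, cost 16≤42).
Opt7: dominated by Opt8 (corrosion resistance 8≥4, yield strength 789≥476, cost 16≤76).
Opt8: not dominated.
Opt9: not dominated (best yield strength).
Opt10: dominated by Opt8 (corrosion resistance 8≥8, yield strength 789≥622, cost 16≤38).
Opt11: not dominated.
Opt12: dominated by Opt8 (corrosion resistance 8≥4, yield strength 789≥465, cost 16≤33).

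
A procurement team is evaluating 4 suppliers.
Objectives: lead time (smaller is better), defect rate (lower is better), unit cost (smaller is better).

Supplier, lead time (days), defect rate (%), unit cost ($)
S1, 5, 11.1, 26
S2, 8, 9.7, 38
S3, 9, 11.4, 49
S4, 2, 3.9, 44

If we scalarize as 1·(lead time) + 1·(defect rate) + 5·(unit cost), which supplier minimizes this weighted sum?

S1

S1: 1·5 + 1·11.1 + 5·26 = 146.1
S2: 1·8 + 1·9.7 + 5·38 = 207.7
S3: 1·9 + 1·11.4 + 5·49 = 265.4
S4: 1·2 + 1·3.9 + 5·44 = 225.9
Lowest: S1 at 146.1.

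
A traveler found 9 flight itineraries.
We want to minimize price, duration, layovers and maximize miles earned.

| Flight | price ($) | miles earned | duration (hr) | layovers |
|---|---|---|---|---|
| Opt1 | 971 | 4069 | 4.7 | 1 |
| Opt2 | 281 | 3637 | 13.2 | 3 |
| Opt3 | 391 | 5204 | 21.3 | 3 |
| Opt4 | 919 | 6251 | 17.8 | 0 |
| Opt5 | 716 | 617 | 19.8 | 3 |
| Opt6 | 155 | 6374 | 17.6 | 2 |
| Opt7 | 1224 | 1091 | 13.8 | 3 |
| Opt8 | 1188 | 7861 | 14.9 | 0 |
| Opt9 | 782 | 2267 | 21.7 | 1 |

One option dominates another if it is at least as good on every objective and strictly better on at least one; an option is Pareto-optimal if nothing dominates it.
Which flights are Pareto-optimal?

Opt1, Opt2, Opt4, Opt6, Opt8, Opt9

Opt1: not dominated (best duration).
Opt2: not dominated.
Opt3: dominated by Opt6 (price 155≤391, miles earned 6374≥5204, duration 17.6≤21.3, layovers 2≤3).
Opt4: not dominated.
Opt5: dominated by Opt2 (price 281≤716, miles earned 3637≥617, duration 13.2≤19.8, layovers 3≤3).
Opt6: not dominated (best price).
Opt7: dominated by Opt1 (price 971≤1224, miles earned 4069≥1091, duration 4.7≤13.8, layovers 1≤3).
Opt8: not dominated (best miles earned).
Opt9: not dominated.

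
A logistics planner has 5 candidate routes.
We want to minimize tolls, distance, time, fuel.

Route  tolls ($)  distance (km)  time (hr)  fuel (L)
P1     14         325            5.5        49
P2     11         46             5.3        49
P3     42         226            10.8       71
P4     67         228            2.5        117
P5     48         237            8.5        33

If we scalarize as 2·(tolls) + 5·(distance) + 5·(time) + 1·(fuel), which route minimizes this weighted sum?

P2

P1: 2·14 + 5·325 + 5·5.5 + 1·49 = 1729.5
P2: 2·11 + 5·46 + 5·5.3 + 1·49 = 327.5
P3: 2·42 + 5·226 + 5·10.8 + 1·71 = 1339.0
P4: 2·67 + 5·228 + 5·2.5 + 1·117 = 1403.5
P5: 2·48 + 5·237 + 5·8.5 + 1·33 = 1356.5
Lowest: P2 at 327.5.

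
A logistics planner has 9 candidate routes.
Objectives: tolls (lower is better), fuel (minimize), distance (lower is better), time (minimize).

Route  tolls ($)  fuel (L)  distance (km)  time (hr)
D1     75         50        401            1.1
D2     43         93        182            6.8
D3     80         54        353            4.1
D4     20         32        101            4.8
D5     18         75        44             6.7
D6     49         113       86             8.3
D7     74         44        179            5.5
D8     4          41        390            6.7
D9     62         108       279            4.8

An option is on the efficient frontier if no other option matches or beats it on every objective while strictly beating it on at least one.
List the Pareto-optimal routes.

D1: not dominated (best time).
D2: dominated by D4 (tolls 20≤43, fuel 32≤93, distance 101≤182, time 4.8≤6.8).
D3: not dominated.
D4: not dominated (best fuel).
D5: not dominated (best distance).
D6: dominated by D5 (tolls 18≤49, fuel 75≤113, distance 44≤86, time 6.7≤8.3).
D7: dominated by D4 (tolls 20≤74, fuel 32≤44, distance 101≤179, time 4.8≤5.5).
D8: not dominated (best tolls).
D9: dominated by D4 (tolls 20≤62, fuel 32≤108, distance 101≤279, time 4.8≤4.8).

D1, D3, D4, D5, D8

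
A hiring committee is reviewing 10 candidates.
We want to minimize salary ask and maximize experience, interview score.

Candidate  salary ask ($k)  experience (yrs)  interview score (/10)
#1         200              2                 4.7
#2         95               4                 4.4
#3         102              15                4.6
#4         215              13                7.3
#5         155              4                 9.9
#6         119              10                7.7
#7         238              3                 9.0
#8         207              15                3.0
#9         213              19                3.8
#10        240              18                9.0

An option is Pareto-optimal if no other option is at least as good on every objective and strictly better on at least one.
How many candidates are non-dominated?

#1: dominated by #5 (salary ask 155≤200, experience 4≥2, interview score 9.9≥4.7).
#2: not dominated (best salary ask).
#3: not dominated.
#4: not dominated.
#5: not dominated (best interview score).
#6: not dominated.
#7: dominated by #5 (salary ask 155≤238, experience 4≥3, interview score 9.9≥9.0).
#8: dominated by #3 (salary ask 102≤207, experience 15≥15, interview score 4.6≥3.0).
#9: not dominated (best experience).
#10: not dominated.
Pareto-optimal: #2, #3, #4, #5, #6, #9, #10 → 7.

7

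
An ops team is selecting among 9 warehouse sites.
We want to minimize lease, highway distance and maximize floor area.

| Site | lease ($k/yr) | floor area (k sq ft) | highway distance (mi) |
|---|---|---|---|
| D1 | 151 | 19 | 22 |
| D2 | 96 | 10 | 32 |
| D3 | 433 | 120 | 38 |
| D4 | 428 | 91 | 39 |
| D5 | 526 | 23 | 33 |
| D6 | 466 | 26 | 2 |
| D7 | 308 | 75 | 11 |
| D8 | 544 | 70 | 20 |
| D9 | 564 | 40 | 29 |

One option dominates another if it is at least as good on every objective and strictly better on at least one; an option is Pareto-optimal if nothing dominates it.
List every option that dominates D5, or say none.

D6: lease 466≤526, floor area 26≥23, highway distance 2≤33 — dominates D5.
D7: lease 308≤526, floor area 75≥23, highway distance 11≤33 — dominates D5.
Others (D1, D2, D3, D4, D8, D9) are each worse than D5 on at least one objective.

D6, D7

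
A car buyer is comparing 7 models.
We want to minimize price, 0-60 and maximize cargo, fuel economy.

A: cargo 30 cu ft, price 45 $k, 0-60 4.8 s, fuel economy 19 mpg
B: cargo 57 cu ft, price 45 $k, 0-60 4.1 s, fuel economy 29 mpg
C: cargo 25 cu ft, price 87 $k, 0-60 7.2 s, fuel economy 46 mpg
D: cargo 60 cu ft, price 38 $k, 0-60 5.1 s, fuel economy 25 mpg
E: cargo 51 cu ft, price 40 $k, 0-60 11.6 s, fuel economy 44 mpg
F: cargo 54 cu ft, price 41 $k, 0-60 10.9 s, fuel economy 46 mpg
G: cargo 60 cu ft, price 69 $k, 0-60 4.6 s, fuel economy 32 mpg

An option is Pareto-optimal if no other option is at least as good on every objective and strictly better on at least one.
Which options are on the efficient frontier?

A: dominated by B (cargo 57≥30, price 45≤45, 0-60 4.1≤4.8, fuel economy 29≥19).
B: not dominated (best 0-60).
C: not dominated.
D: not dominated (best price).
E: not dominated.
F: not dominated.
G: not dominated.

B, C, D, E, F, G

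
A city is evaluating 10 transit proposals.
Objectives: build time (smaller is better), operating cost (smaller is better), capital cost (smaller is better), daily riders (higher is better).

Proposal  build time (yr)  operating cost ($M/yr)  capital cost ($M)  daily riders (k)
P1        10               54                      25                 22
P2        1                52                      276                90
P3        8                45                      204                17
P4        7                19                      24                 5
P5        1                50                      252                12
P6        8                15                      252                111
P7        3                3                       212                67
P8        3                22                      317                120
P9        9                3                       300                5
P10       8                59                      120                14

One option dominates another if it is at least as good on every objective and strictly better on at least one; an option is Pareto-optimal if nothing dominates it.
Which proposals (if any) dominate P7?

none

P1: worse on build time (10 vs 3).
P2: worse on operating cost (52 vs 3).
P3: worse on build time (8 vs 3).
P4: worse on build time (7 vs 3).
P5: worse on operating cost (50 vs 3).
P6: worse on build time (8 vs 3).
P8: worse on operating cost (22 vs 3).
P9: worse on build time (9 vs 3).
P10: worse on build time (8 vs 3).
No option dominates P7.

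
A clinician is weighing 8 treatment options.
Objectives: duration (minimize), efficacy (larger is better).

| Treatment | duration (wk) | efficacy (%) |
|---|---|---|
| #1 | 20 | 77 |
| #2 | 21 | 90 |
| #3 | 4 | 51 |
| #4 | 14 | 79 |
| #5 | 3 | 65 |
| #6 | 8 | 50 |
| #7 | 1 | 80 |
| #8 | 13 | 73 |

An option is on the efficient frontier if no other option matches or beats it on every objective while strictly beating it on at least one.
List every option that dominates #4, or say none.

#7: duration 1≤14, efficacy 80≥79 — dominates #4.
Others (#1, #2, #3, #5, #6, #8) are each worse than #4 on at least one objective.

#7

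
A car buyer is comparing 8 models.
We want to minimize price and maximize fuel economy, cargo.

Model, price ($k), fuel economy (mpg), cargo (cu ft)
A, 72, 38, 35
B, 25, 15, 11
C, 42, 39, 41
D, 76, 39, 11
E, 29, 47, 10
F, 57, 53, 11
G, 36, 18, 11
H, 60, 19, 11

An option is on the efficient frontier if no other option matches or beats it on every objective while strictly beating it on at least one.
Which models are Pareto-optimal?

A: dominated by C (price 42≤72, fuel economy 39≥38, cargo 41≥35).
B: not dominated (best price).
C: not dominated (best cargo).
D: dominated by C (price 42≤76, fuel economy 39≥39, cargo 41≥11).
E: not dominated.
F: not dominated (best fuel economy).
G: not dominated.
H: dominated by C (price 42≤60, fuel economy 39≥19, cargo 41≥11).

B, C, E, F, G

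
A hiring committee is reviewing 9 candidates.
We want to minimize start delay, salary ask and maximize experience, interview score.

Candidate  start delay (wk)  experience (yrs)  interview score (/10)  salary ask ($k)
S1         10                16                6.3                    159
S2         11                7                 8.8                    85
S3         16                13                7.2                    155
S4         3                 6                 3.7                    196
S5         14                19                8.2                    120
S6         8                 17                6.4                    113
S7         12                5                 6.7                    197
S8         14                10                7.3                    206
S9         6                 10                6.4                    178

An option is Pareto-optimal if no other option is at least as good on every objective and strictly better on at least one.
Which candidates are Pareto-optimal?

S2, S4, S5, S6, S9

S1: dominated by S6 (start delay 8≤10, experience 17≥16, interview score 6.4≥6.3, salary ask 113≤159).
S2: not dominated (best interview score).
S3: dominated by S5 (start delay 14≤16, experience 19≥13, interview score 8.2≥7.2, salary ask 120≤155).
S4: not dominated (best start delay).
S5: not dominated (best experience).
S6: not dominated.
S7: dominated by S2 (start delay 11≤12, experience 7≥5, interview score 8.8≥6.7, salary ask 85≤197).
S8: dominated by S5 (start delay 14≤14, experience 19≥10, interview score 8.2≥7.3, salary ask 120≤206).
S9: not dominated.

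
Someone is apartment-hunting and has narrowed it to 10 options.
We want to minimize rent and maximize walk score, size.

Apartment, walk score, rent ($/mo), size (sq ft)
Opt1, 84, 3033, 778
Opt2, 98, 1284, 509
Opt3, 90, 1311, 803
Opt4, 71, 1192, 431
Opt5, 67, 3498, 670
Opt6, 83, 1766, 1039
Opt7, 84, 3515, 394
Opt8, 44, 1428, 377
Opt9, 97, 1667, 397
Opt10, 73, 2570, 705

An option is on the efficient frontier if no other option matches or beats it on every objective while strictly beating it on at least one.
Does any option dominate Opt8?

Yes

Opt2 vs Opt8: walk score 98≥44, rent 1284≤1428, size 509≥377 — Opt2 is at least as good on every objective and strictly better on at least one, so Opt2 dominates Opt8.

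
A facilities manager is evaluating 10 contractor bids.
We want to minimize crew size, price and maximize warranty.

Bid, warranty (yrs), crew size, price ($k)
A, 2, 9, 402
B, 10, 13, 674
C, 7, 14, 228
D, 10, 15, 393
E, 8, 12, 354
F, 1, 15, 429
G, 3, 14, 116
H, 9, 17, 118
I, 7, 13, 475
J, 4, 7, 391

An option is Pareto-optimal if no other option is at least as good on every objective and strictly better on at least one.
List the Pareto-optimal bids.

B, C, D, E, G, H, J

A: dominated by J (warranty 4≥2, crew size 7≤9, price 391≤402).
B: not dominated.
C: not dominated.
D: not dominated.
E: not dominated.
F: dominated by A (warranty 2≥1, crew size 9≤15, price 402≤429).
G: not dominated (best price).
H: not dominated.
I: dominated by E (warranty 8≥7, crew size 12≤13, price 354≤475).
J: not dominated (best crew size).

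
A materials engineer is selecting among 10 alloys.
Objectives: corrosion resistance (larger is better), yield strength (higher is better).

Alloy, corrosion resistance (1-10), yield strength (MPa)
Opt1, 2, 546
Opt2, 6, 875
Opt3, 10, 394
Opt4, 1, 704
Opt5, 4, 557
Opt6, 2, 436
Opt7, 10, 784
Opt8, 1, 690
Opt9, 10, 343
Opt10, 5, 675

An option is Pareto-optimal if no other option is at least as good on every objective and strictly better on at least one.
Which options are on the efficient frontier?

Opt2, Opt7

Opt1: dominated by Opt2 (corrosion resistance 6≥2, yield strength 875≥546).
Opt2: not dominated (best yield strength).
Opt3: dominated by Opt7 (corrosion resistance 10≥10, yield strength 784≥394).
Opt4: dominated by Opt2 (corrosion resistance 6≥1, yield strength 875≥704).
Opt5: dominated by Opt2 (corrosion resistance 6≥4, yield strength 875≥557).
Opt6: dominated by Opt1 (corrosion resistance 2≥2, yield strength 546≥436).
Opt7: not dominated.
Opt8: dominated by Opt2 (corrosion resistance 6≥1, yield strength 875≥690).
Opt9: dominated by Opt3 (corrosion resistance 10≥10, yield strength 394≥343).
Opt10: dominated by Opt2 (corrosion resistance 6≥5, yield strength 875≥675).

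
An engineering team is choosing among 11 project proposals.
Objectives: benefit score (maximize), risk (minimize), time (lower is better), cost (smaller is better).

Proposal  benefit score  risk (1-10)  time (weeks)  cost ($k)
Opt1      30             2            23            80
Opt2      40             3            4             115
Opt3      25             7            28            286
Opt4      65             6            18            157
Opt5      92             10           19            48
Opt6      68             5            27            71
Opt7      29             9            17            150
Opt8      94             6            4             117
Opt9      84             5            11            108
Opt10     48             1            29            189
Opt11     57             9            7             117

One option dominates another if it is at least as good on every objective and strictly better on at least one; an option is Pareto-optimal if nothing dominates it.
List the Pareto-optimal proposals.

Opt1, Opt2, Opt5, Opt6, Opt8, Opt9, Opt10

Opt1: not dominated.
Opt2: not dominated.
Opt3: dominated by Opt1 (benefit score 30≥25, risk 2≤7, time 23≤28, cost 80≤286).
Opt4: dominated by Opt8 (benefit score 94≥65, risk 6≤6, time 4≤18, cost 117≤157).
Opt5: not dominated (best cost).
Opt6: not dominated.
Opt7: dominated by Opt2 (benefit score 40≥29, risk 3≤9, time 4≤17, cost 115≤150).
Opt8: not dominated (best benefit score).
Opt9: not dominated.
Opt10: not dominated (best risk).
Opt11: dominated by Opt8 (benefit score 94≥57, risk 6≤9, time 4≤7, cost 117≤117).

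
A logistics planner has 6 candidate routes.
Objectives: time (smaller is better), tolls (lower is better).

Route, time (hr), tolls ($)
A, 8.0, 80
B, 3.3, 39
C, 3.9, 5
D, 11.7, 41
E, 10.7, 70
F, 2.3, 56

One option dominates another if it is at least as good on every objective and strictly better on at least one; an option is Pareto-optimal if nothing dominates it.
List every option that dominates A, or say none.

B, C, F

B: time 3.3≤8.0, tolls 39≤80 — dominates A.
C: time 3.9≤8.0, tolls 5≤80 — dominates A.
F: time 2.3≤8.0, tolls 56≤80 — dominates A.
Others (D, E) are each worse than A on at least one objective.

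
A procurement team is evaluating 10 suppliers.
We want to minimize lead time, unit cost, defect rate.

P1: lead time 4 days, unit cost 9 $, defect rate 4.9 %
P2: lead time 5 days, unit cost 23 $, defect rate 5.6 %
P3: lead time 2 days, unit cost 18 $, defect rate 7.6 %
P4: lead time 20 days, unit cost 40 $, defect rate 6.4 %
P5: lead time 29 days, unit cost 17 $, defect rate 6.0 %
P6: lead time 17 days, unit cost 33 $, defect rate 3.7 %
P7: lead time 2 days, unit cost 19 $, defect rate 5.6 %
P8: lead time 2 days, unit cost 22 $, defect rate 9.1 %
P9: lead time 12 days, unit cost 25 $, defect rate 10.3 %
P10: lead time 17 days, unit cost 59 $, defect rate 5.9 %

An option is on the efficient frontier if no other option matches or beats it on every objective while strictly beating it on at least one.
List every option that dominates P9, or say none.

P1, P2, P3, P7, P8

P1: lead time 4≤12, unit cost 9≤25, defect rate 4.9≤10.3 — dominates P9.
P2: lead time 5≤12, unit cost 23≤25, defect rate 5.6≤10.3 — dominates P9.
P3: lead time 2≤12, unit cost 18≤25, defect rate 7.6≤10.3 — dominates P9.
P7: lead time 2≤12, unit cost 19≤25, defect rate 5.6≤10.3 — dominates P9.
P8: lead time 2≤12, unit cost 22≤25, defect rate 9.1≤10.3 — dominates P9.
Others (P4, P5, P6, P10) are each worse than P9 on at least one objective.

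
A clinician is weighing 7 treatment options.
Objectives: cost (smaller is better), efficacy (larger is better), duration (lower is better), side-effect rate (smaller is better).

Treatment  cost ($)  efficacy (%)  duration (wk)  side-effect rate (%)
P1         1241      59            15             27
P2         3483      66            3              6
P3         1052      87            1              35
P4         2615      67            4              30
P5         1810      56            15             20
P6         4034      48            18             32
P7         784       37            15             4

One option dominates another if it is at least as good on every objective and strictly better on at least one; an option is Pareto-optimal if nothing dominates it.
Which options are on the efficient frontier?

P1, P2, P3, P4, P5, P7

P1: not dominated.
P2: not dominated.
P3: not dominated (best efficacy).
P4: not dominated.
P5: not dominated.
P6: dominated by P1 (cost 1241≤4034, efficacy 59≥48, duration 15≤18, side-effect rate 27≤32).
P7: not dominated (best cost).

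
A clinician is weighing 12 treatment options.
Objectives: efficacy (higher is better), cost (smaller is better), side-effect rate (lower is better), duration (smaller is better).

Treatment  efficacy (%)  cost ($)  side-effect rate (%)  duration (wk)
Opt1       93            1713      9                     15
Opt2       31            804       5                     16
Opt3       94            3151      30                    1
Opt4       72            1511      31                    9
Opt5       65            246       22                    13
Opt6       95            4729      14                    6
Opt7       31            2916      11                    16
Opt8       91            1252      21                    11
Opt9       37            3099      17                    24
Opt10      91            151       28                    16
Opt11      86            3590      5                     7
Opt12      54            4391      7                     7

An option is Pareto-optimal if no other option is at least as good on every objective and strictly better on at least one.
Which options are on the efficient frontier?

Opt1, Opt2, Opt3, Opt4, Opt5, Opt6, Opt8, Opt10, Opt11

Opt1: not dominated.
Opt2: not dominated.
Opt3: not dominated (best duration).
Opt4: not dominated.
Opt5: not dominated.
Opt6: not dominated (best efficacy).
Opt7: dominated by Opt1 (efficacy 93≥31, cost 1713≤2916, side-effect rate 9≤11, duration 15≤16).
Opt8: not dominated.
Opt9: dominated by Opt1 (efficacy 93≥37, cost 1713≤3099, side-effect rate 9≤17, duration 15≤24).
Opt10: not dominated (best cost).
Opt11: not dominated.
Opt12: dominated by Opt11 (efficacy 86≥54, cost 3590≤4391, side-effect rate 5≤7, duration 7≤7).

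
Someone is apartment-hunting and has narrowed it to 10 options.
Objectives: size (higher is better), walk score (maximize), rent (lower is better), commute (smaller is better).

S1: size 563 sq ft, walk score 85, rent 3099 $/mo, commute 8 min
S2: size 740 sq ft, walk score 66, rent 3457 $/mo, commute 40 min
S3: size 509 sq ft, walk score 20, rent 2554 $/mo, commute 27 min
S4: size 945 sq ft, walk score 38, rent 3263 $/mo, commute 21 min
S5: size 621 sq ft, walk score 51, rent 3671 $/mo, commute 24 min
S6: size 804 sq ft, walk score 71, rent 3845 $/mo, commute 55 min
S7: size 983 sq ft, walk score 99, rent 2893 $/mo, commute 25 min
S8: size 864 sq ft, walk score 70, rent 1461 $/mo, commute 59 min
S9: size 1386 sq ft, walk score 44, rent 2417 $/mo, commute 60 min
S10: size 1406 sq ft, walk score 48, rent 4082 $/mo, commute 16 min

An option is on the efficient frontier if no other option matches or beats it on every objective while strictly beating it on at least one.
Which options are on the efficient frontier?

S1: not dominated (best commute).
S2: dominated by S7 (size 983≥740, walk score 99≥66, rent 2893≤3457, commute 25≤40).
S3: not dominated.
S4: not dominated.
S5: not dominated.
S6: dominated by S7 (size 983≥804, walk score 99≥71, rent 2893≤3845, commute 25≤55).
S7: not dominated (best walk score).
S8: not dominated (best rent).
S9: not dominated.
S10: not dominated (best size).

S1, S3, S4, S5, S7, S8, S9, S10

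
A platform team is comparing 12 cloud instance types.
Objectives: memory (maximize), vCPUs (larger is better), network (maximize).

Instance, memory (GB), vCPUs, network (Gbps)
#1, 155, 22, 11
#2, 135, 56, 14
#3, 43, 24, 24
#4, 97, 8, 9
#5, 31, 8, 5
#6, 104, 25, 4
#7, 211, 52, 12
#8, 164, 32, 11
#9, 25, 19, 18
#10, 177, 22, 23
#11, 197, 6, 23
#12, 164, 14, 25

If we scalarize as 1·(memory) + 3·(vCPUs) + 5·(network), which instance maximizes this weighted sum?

#1: 1·155 + 3·22 + 5·11 = 276
#2: 1·135 + 3·56 + 5·14 = 373
#3: 1·43 + 3·24 + 5·24 = 235
#4: 1·97 + 3·8 + 5·9 = 166
#5: 1·31 + 3·8 + 5·5 = 80
#6: 1·104 + 3·25 + 5·4 = 199
#7: 1·211 + 3·52 + 5·12 = 427
#8: 1·164 + 3·32 + 5·11 = 315
#9: 1·25 + 3·19 + 5·18 = 172
#10: 1·177 + 3·22 + 5·23 = 358
#11: 1·197 + 3·6 + 5·23 = 330
#12: 1·164 + 3·14 + 5·25 = 331
Highest: #7 at 427.

#7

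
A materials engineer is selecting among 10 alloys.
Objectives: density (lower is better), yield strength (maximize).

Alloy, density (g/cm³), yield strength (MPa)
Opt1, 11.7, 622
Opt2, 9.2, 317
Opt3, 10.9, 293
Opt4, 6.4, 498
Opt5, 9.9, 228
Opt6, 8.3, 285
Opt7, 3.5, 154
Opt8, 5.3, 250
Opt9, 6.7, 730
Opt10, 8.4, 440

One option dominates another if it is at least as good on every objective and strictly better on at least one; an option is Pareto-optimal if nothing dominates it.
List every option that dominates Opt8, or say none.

none

Opt1: worse on density (11.7 vs 5.3).
Opt2: worse on density (9.2 vs 5.3).
Opt3: worse on density (10.9 vs 5.3).
Opt4: worse on density (6.4 vs 5.3).
Opt5: worse on density (9.9 vs 5.3).
Opt6: worse on density (8.3 vs 5.3).
Opt7: worse on yield strength (154 vs 250).
Opt9: worse on density (6.7 vs 5.3).
Opt10: worse on density (8.4 vs 5.3).
No option dominates Opt8.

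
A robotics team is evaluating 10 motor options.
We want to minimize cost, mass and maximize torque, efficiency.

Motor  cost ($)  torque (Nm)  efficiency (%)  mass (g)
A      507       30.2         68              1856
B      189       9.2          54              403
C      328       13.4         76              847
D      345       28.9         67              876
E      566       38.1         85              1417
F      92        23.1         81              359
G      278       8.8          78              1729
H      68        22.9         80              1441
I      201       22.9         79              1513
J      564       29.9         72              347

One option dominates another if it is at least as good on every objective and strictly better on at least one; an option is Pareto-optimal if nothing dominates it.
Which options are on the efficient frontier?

A: not dominated.
B: dominated by F (cost 92≤189, torque 23.1≥9.2, efficiency 81≥54, mass 359≤403).
C: dominated by F (cost 92≤328, torque 23.1≥13.4, efficiency 81≥76, mass 359≤847).
D: not dominated.
E: not dominated (best torque).
F: not dominated.
G: dominated by F (cost 92≤278, torque 23.1≥8.8, efficiency 81≥78, mass 359≤1729).
H: not dominated (best cost).
I: dominated by F (cost 92≤201, torque 23.1≥22.9, efficiency 81≥79, mass 359≤1513).
J: not dominated (best mass).

A, D, E, F, H, J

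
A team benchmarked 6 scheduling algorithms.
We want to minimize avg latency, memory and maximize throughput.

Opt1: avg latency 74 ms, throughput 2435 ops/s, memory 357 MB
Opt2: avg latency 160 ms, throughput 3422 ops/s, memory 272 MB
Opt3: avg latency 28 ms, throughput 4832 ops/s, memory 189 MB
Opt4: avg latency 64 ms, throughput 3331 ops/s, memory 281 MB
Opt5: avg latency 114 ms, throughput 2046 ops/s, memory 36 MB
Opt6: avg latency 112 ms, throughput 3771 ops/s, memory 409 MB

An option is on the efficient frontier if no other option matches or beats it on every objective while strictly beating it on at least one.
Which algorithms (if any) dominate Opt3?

none

Opt1: worse on avg latency (74 vs 28).
Opt2: worse on avg latency (160 vs 28).
Opt4: worse on avg latency (64 vs 28).
Opt5: worse on avg latency (114 vs 28).
Opt6: worse on avg latency (112 vs 28).
No option dominates Opt3.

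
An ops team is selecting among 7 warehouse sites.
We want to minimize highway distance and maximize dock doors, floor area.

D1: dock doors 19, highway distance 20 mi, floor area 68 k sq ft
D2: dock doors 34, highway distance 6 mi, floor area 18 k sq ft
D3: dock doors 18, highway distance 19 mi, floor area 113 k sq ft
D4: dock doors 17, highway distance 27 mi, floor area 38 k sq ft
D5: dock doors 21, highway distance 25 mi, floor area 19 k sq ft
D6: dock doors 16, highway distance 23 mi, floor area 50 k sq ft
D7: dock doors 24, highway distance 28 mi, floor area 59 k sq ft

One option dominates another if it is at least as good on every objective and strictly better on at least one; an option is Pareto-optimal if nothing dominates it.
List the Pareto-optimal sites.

D1, D2, D3, D5, D7

D1: not dominated.
D2: not dominated (best dock doors).
D3: not dominated (best floor area).
D4: dominated by D1 (dock doors 19≥17, highway distance 20≤27, floor area 68≥38).
D5: not dominated.
D6: dominated by D1 (dock doors 19≥16, highway distance 20≤23, floor area 68≥50).
D7: not dominated.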